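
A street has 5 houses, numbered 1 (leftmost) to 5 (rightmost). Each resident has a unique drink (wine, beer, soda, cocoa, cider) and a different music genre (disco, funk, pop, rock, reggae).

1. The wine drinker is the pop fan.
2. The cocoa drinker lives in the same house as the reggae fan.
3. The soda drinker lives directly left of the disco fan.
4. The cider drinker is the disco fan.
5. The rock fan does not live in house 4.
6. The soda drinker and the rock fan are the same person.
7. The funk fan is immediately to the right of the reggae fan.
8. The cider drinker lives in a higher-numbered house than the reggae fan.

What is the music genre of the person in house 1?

reggae

That leaves pop as the music genre for house 5.
From clue 1, the wine drinker must be in house 5.
The cider drinker is narrowed to house 2 or 3 or 4; consider each.
Placing it in house 2 and house 3 leads to a contradiction, so it's in house 4.
The disco fan is in house 4 (clue 4).
The soda drinker is in house 3 (clue 3).
The rock fan is in house 3 (clue 6).
The only music genre still possible for house 1 is reggae.
That leaves funk as the music genre for house 2.
The cocoa drinker is in house 1 (clue 2).
House 2 drink: only beer fits.
So: house 1 = cocoa/reggae, house 2 = beer/funk, house 3 = soda/rock, house 4 = cider/disco, house 5 = wine/pop.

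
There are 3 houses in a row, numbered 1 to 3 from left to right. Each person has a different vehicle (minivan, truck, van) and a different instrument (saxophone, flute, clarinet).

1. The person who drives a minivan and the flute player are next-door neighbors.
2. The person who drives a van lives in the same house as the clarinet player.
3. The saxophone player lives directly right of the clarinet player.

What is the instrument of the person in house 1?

The person who drives a van is narrowed to house 1 or 2; consider each.
Placing it in house 2 leads to a contradiction, so it's in house 1.
By clue 2, the clarinet player is in house 1.
From clue 3, the saxophone player must be in house 2.
So house 3 gets flute for instrument.
The person who drives a minivan is in house 2 (clue 1).
That leaves truck as the vehicle for house 3.
So: house 1 = van/clarinet, house 2 = minivan/saxophone, house 3 = truck/flute.

clarinet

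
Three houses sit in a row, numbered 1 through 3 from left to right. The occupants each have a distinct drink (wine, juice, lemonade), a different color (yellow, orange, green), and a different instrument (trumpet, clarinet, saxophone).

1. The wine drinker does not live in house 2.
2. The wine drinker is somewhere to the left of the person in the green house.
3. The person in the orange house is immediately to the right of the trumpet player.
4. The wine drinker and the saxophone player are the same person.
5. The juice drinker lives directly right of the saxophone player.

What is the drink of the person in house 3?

Clue 2 places the wine drinker in house 1.
Clue 4 places the saxophone player in house 1.
Clue 5: the juice drinker is in house 2.
The only drink still possible for house 3 is lemonade.
House 1's color must be yellow (nothing else left).
So house 3 gets clarinet for instrument.
By clue 3, the person in the orange house is in house 3.
The only color still possible for house 2 is green.
That leaves trumpet as the instrument for house 2.
So: house 1 = wine/yellow/saxophone, house 2 = juice/green/trumpet, house 3 = lemonade/orange/clarinet.

lemonade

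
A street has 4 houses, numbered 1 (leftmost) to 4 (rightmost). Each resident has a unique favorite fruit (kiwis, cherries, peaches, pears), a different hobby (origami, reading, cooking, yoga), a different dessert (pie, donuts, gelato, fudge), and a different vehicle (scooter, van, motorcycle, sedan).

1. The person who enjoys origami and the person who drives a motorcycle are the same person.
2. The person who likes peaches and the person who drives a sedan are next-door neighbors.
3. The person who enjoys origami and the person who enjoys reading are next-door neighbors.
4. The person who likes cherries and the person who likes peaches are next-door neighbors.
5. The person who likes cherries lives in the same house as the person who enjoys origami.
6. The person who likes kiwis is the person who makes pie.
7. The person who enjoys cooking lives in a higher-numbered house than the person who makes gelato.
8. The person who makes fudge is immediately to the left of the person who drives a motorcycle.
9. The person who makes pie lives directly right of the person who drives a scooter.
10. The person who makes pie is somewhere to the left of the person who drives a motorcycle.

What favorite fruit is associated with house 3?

House 4's dessert must be donuts (nothing else left).
The only hobby still possible for house 1 is yoga.
The only dessert still possible for house 1 is gelato.
So house 1 gets pears for favorite fruit.
The person who likes cherries is narrowed to house 3 or 4; consider each.
Placing it in house 3 leads to a contradiction, so it's in house 4.
Clue 4: the person who likes peaches is in house 3.
From clue 5, the person who enjoys origami must be in house 4.
House 2's favorite fruit must be kiwis (nothing else left).
Clue 1: the person who drives a motorcycle is in house 4.
From clue 3, the person who enjoys reading must be in house 3.
Clue 6 places the person who makes pie in house 2.
The person who makes fudge is in house 3 (clue 8).
The person who drives a scooter is in house 1 (clue 9).
House 2 hobby: only cooking fits.
The only vehicle still possible for house 2 is sedan.
The only vehicle still possible for house 3 is van.
So: house 1 = pears/yoga/gelato/scooter, house 2 = kiwis/cooking/pie/sedan, house 3 = peaches/reading/fudge/van, house 4 = cherries/origami/donuts/motorcycle.

peaches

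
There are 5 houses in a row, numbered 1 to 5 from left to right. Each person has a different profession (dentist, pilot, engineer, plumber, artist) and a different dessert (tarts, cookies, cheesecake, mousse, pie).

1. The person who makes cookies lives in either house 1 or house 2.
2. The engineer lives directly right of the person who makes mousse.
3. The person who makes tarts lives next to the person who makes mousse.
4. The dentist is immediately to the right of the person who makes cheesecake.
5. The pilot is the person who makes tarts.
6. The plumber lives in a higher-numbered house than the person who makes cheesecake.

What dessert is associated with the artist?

cheesecake

The person who makes cookies is narrowed to house 1 or 2; consider each.
Placing it in house 1 leads to a contradiction, so it's in house 2.
That leaves artist as the profession for house 1.
The engineer is narrowed to house 4 or 5; consider each.
Placing it in house 4 leads to a contradiction, so it's in house 5.
Clue 2 places the person who makes mousse in house 4.
The person who makes tarts is in house 3 (clue 5).
House 3's profession must be pilot (nothing else left).
The only dessert still possible for house 1 is cheesecake.
House 5 dessert: only pie fits.
Clue 4: the dentist is in house 2.
The only profession still possible for house 4 is plumber.
So: house 1 = artist/cheesecake, house 2 = dentist/cookies, house 3 = pilot/tarts, house 4 = plumber/mousse, house 5 = engineer/pie.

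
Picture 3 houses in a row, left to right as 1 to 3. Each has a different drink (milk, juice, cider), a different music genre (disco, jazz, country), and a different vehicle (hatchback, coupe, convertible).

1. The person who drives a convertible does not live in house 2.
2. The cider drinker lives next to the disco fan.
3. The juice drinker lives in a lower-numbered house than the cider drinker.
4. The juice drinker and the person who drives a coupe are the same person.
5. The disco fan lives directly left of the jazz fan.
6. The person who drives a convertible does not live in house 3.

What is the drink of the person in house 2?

juice

Clue 6 places the person who drives a convertible in house 1.
House 3's vehicle must be hatchback (nothing else left).
The juice drinker is in house 2 (clue 4).
So house 1 gets milk for drink.
So house 3 gets cider for drink.
So house 2 gets coupe for vehicle.
Clue 2: the disco fan is in house 2.
Clue 5: the jazz fan is in house 3.
House 1's music genre must be country (nothing else left).
So: house 1 = milk/country/convertible, house 2 = juice/disco/coupe, house 3 = cider/jazz/hatchback.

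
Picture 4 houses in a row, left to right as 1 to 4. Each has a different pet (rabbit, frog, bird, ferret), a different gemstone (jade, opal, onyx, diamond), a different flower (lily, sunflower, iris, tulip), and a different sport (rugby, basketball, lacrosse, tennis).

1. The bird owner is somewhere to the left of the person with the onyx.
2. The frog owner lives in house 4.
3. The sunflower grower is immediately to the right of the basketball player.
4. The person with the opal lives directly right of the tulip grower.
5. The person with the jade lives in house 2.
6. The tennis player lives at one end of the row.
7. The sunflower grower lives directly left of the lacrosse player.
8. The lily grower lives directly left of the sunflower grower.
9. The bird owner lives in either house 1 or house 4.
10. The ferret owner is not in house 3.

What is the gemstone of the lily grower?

The frog owner is in house 4 (clue 2).
Clue 5: the person with the jade is in house 2.
From clue 9, the bird owner must be in house 1.
The only pet still possible for house 2 is ferret.
So house 3 gets rabbit for pet.
So house 1 gets diamond for gemstone.
House 4 flower: only iris fits.
That leaves lily as the flower for house 1.
Clue 8: the sunflower grower is in house 2.
That leaves tulip as the flower for house 3.
From clue 3, the basketball player must be in house 1.
By clue 4, the person with the opal is in house 4.
By clue 7, the lacrosse player is in house 3.
The only gemstone still possible for house 3 is onyx.
The only sport still possible for house 2 is rugby.
So house 4 gets tennis for sport.
So: house 1 = bird/diamond/lily/basketball, house 2 = ferret/jade/sunflower/rugby, house 3 = rabbit/onyx/tulip/lacrosse, house 4 = frog/opal/iris/tennis.

diamond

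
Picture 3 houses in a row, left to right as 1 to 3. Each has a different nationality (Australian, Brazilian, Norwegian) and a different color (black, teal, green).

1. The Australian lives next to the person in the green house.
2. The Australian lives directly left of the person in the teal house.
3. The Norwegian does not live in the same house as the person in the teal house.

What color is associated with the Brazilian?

The Australian is narrowed to house 1 or 2; consider each.
Placing it in house 1 leads to a contradiction, so it's in house 2.
The person in the teal house is in house 3 (clue 2).
House 1 nationality: only Norwegian fits.
House 3's nationality must be Brazilian (nothing else left).
House 1 color: only green fits.
The only color still possible for house 2 is black.
So: house 1 = Norwegian/green, house 2 = Australian/black, house 3 = Brazilian/teal.

teal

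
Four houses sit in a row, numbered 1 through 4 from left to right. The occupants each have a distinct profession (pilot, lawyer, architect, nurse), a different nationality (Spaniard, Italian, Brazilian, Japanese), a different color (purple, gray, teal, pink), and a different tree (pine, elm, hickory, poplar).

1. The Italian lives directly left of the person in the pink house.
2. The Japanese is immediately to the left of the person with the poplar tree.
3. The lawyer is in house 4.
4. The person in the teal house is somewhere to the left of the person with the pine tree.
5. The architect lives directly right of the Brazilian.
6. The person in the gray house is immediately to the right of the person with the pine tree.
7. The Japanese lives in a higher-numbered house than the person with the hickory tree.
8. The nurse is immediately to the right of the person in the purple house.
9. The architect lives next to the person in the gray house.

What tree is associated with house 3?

From clue 3, the lawyer must be in house 4.
The only profession still possible for house 1 is pilot.
House 4's nationality must be Spaniard (nothing else left).
The architect is narrowed to house 2 or 3; consider each.
Placing it in house 3 leads to a contradiction, so it's in house 2.
By clue 5, the Brazilian is in house 1.
The person in the gray house is in house 3 (clue 9).
House 3 profession: only nurse fits.
That leaves pink as the color for house 4.
From clue 1, the Italian must be in house 3.
By clue 6, the person with the pine tree is in house 2.
By clue 8, the person in the purple house is in house 2.
The only nationality still possible for house 2 is Japanese.
House 1's color must be teal (nothing else left).
That leaves hickory as the tree for house 1.
From clue 2, the person with the poplar tree must be in house 3.
House 4's tree must be elm (nothing else left).
So: house 1 = pilot/Brazilian/teal/hickory, house 2 = architect/Japanese/purple/pine, house 3 = nurse/Italian/gray/poplar, house 4 = lawyer/Spaniard/pink/elm.

poplar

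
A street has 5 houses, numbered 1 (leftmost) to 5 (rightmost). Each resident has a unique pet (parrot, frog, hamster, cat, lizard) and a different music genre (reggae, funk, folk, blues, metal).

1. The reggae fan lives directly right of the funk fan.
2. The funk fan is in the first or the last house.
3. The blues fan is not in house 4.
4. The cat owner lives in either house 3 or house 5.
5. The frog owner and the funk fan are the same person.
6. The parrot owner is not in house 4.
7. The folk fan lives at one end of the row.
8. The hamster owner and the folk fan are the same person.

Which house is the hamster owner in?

Clue 2: the funk fan is in house 1.
From clue 5, the frog owner must be in house 1.
That leaves cat as the pet for house 3.
That leaves lizard as the pet for house 4.
House 5's pet must be hamster (nothing else left).
The only music genre still possible for house 5 is folk.
Clue 1: the reggae fan is in house 2.
House 2 pet: only parrot fits.
House 3's music genre must be blues (nothing else left).
House 4's music genre must be metal (nothing else left).
So: house 1 = frog/funk, house 2 = parrot/reggae, house 3 = cat/blues, house 4 = lizard/metal, house 5 = hamster/folk.

5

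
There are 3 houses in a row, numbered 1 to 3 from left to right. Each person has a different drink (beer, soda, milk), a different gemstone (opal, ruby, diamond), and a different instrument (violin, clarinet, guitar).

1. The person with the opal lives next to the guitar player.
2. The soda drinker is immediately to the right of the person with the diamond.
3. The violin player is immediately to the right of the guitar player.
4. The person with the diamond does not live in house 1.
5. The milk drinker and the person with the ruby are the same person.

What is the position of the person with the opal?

3

From clue 4, the person with the diamond must be in house 2.
Clue 1: the guitar player is in house 2.
The soda drinker is in house 3 (clue 2).
By clue 3, the violin player is in house 3.
The only drink still possible for house 1 is milk.
That leaves beer as the drink for house 2.
House 1's instrument must be clarinet (nothing else left).
From clue 5, the person with the ruby must be in house 1.
That leaves opal as the gemstone for house 3.
So: house 1 = milk/ruby/clarinet, house 2 = beer/diamond/guitar, house 3 = soda/opal/violin.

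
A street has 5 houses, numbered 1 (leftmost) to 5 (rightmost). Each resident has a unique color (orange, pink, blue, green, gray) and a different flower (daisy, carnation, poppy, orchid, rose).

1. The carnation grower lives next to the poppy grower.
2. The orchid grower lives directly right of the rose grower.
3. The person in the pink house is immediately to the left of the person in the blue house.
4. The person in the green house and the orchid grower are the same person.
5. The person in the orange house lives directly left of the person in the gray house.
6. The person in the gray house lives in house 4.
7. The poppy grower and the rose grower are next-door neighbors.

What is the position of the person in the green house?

5

From clue 6, the person in the gray house must be in house 4.
Clue 5: the person in the orange house is in house 3.
That leaves pink as the color for house 1.
The only color still possible for house 2 is blue.
So house 5 gets green for color.
Clue 4: the orchid grower is in house 5.
From clue 2, the rose grower must be in house 4.
The poppy grower is in house 3 (clue 7).
The carnation grower is in house 2 (clue 1).
So house 1 gets daisy for flower.
So: house 1 = pink/daisy, house 2 = blue/carnation, house 3 = orange/poppy, house 4 = gray/rose, house 5 = green/orchid.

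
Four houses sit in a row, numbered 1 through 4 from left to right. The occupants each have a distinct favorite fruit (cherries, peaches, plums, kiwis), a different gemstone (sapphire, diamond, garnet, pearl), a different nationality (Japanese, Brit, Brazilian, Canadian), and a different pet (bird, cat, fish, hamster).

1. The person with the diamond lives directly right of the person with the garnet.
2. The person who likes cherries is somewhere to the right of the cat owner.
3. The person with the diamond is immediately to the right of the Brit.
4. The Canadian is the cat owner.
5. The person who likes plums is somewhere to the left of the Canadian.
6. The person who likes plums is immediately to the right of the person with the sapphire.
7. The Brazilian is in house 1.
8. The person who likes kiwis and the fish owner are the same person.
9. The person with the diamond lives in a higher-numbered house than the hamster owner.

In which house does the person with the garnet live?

2

By clue 6, the person who likes plums is in house 2.
From clue 6, the person with the sapphire must be in house 1.
Clue 7: the Brazilian is in house 1.
That leaves Japanese as the nationality for house 4.
Clue 5: the Canadian is in house 3.
House 2's nationality must be Brit (nothing else left).
Clue 3 places the person with the diamond in house 3.
By clue 4, the cat owner is in house 3.
That leaves garnet as the gemstone for house 2.
House 4's gemstone must be pearl (nothing else left).
By clue 2, the person who likes cherries is in house 4.
That leaves kiwis as the favorite fruit for house 1.
So house 3 gets peaches for favorite fruit.
Clue 8: the fish owner is in house 1.
House 2's pet must be hamster (nothing else left).
House 4 pet: only bird fits.
So: house 1 = kiwis/sapphire/Brazilian/fish, house 2 = plums/garnet/Brit/hamster, house 3 = peaches/diamond/Canadian/cat, house 4 = cherries/pearl/Japanese/bird.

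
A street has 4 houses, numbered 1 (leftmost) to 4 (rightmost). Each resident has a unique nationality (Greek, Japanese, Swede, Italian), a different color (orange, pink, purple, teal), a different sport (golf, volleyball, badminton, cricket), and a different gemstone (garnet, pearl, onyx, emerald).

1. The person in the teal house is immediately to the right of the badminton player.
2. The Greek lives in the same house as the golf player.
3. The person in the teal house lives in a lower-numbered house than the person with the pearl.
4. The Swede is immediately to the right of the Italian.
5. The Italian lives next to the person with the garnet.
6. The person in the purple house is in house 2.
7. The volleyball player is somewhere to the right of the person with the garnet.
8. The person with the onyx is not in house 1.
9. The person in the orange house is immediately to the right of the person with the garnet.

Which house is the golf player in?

From clue 6, the person in the purple house must be in house 2.
That leaves pink as the color for house 1.
House 3's color must be teal (nothing else left).
So house 4 gets orange for color.
The badminton player is in house 2 (clue 1).
Clue 3: the person with the pearl is in house 4.
Clue 9 places the person with the garnet in house 3.
House 1's gemstone must be emerald (nothing else left).
House 2's gemstone must be onyx (nothing else left).
By clue 5, the Italian is in house 2.
From clue 7, the volleyball player must be in house 4.
Clue 4: the Swede is in house 3.
House 4 nationality: only Japanese fits.
From clue 2, the golf player must be in house 1.
So house 1 gets Greek for nationality.
House 3's sport must be cricket (nothing else left).
So: house 1 = Greek/pink/golf/emerald, house 2 = Italian/purple/badminton/onyx, house 3 = Swede/teal/cricket/garnet, house 4 = Japanese/orange/volleyball/pearl.

1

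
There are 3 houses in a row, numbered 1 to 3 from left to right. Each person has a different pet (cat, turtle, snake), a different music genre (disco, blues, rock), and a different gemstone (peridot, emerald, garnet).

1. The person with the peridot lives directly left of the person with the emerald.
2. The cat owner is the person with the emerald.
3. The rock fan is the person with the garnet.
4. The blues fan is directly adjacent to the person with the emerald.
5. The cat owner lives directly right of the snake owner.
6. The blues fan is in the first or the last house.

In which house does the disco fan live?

2

By clue 4, the person with the emerald is in house 2.
House 3 gemstone: only garnet fits.
Clue 2: the cat owner is in house 2.
From clue 3, the rock fan must be in house 3.
By clue 5, the snake owner is in house 1.
House 3 pet: only turtle fits.
The only music genre still possible for house 2 is disco.
House 1 gemstone: only peridot fits.
House 1 music genre: only blues fits.
So: house 1 = snake/blues/peridot, house 2 = cat/disco/emerald, house 3 = turtle/rock/garnet.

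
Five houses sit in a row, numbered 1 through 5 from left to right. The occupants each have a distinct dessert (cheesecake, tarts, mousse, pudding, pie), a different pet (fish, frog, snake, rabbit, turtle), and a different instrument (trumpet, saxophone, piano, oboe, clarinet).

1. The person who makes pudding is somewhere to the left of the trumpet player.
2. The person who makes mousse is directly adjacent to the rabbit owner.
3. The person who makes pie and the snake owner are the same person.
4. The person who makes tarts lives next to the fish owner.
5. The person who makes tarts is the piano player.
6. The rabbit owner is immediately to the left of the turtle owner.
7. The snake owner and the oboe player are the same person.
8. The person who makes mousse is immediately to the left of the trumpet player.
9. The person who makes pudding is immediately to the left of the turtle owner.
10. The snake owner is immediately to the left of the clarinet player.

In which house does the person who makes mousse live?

3

The person who makes mousse is narrowed to house 1 or 2 or 3 or 4; consider each.
Placing it in house 1 and house 2 and house 4 leads to a contradiction, so it's in house 3.
Clue 8: the trumpet player is in house 4.
The person who makes pudding is in house 2 (clue 1).
Clue 9 places the turtle owner in house 3.
The person who makes pie is in house 1 (clue 3).
By clue 3, the snake owner is in house 1.
By clue 6, the rabbit owner is in house 2.
From clue 7, the oboe player must be in house 1.
From clue 10, the clarinet player must be in house 2.
House 4's dessert must be cheesecake (nothing else left).
House 5's dessert must be tarts (nothing else left).
The only pet still possible for house 5 is frog.
So house 3 gets saxophone for instrument.
So house 5 gets piano for instrument.
That leaves fish as the pet for house 4.
So: house 1 = pie/snake/oboe, house 2 = pudding/rabbit/clarinet, house 3 = mousse/turtle/saxophone, house 4 = cheesecake/fish/trumpet, house 5 = tarts/frog/piano.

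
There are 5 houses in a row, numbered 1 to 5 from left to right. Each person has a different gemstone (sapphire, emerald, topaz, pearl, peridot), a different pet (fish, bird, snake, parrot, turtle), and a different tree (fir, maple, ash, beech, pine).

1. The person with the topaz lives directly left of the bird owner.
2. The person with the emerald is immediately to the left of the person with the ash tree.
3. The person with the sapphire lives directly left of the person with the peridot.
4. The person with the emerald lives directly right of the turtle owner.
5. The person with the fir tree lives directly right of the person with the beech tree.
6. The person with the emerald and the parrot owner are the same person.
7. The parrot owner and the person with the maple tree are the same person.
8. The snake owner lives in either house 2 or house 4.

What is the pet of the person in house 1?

fish

The snake owner is narrowed to house 2 or 4; consider each.
Placing it in house 2 leads to a contradiction, so it's in house 4.
The person with the emerald is narrowed to house 2 or 3; consider each.
Placing it in house 2 leads to a contradiction, so it's in house 3.
The person with the ash tree is in house 4 (clue 2).
The turtle owner is in house 2 (clue 4).
Clue 6 places the parrot owner in house 3.
Clue 7 places the person with the maple tree in house 3.
House 1's pet must be fish (nothing else left).
That leaves bird as the pet for house 5.
By clue 1, the person with the topaz is in house 4.
The person with the fir tree is in house 2 (clue 5).
The person with the beech tree is in house 1 (clue 5).
The only tree still possible for house 5 is pine.
Clue 3: the person with the peridot is in house 2.
House 1 gemstone: only sapphire fits.
So house 5 gets pearl for gemstone.
So: house 1 = sapphire/fish/beech, house 2 = peridot/turtle/fir, house 3 = emerald/parrot/maple, house 4 = topaz/snake/ash, house 5 = pearl/bird/pine.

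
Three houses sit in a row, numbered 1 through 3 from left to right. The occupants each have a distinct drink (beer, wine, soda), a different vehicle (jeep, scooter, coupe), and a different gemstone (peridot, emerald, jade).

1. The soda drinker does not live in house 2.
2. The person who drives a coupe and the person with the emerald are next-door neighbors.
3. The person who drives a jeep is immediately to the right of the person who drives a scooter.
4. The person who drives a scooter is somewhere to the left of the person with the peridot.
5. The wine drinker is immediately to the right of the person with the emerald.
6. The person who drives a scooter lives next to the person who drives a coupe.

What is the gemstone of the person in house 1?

jade

The soda drinker is narrowed to house 1 or 3; consider each.
Placing it in house 3 leads to a contradiction, so it's in house 1.
The beer drinker is narrowed to house 2 or 3; consider each.
Placing it in house 3 leads to a contradiction, so it's in house 2.
That leaves wine as the drink for house 3.
Clue 5: the person with the emerald is in house 2.
House 1 gemstone: only jade fits.
That leaves peridot as the gemstone for house 3.
The person who drives a scooter is in house 2 (clue 6).
That leaves coupe as the vehicle for house 1.
So house 3 gets jeep for vehicle.
So: house 1 = soda/coupe/jade, house 2 = beer/scooter/emerald, house 3 = wine/jeep/peridot.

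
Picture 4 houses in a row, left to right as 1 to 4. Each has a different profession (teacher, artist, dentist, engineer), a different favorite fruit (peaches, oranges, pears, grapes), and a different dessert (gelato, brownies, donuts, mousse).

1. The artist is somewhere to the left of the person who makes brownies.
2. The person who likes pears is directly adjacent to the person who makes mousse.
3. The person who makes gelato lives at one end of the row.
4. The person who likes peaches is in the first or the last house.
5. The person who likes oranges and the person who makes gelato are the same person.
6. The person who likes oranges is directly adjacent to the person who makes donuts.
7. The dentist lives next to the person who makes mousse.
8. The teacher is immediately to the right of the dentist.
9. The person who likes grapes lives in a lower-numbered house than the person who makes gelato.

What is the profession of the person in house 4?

engineer

From clue 9, the person who makes gelato must be in house 4.
That leaves mousse as the dessert for house 1.
From clue 2, the person who likes pears must be in house 2.
Clue 5 places the person who likes oranges in house 4.
By clue 6, the person who makes donuts is in house 3.
Clue 7 places the dentist in house 2.
By clue 8, the teacher is in house 3.
House 4's profession must be engineer (nothing else left).
That leaves grapes as the favorite fruit for house 3.
The only dessert still possible for house 2 is brownies.
The only profession still possible for house 1 is artist.
So house 1 gets peaches for favorite fruit.
So: house 1 = artist/peaches/mousse, house 2 = dentist/pears/brownies, house 3 = teacher/grapes/donuts, house 4 = engineer/oranges/gelato.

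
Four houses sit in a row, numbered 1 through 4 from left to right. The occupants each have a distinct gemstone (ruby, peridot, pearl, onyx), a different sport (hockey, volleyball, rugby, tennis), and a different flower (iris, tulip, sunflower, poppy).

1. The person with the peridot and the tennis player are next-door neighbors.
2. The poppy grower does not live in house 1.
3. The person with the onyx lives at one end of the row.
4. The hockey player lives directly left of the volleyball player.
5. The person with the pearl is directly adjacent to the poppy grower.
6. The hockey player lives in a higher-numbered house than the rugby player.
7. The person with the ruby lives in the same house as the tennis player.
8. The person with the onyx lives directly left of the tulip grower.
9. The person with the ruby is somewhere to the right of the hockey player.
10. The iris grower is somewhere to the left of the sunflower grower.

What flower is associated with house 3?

Clue 8: the person with the onyx is in house 1.
By clue 8, the tulip grower is in house 2.
House 1's flower must be iris (nothing else left).
That leaves rugby as the sport for house 1.
So house 2 gets hockey for sport.
Clue 4: the volleyball player is in house 3.
That leaves tennis as the sport for house 4.
Clue 1 places the person with the peridot in house 3.
The person with the ruby is in house 4 (clue 7).
The only gemstone still possible for house 2 is pearl.
The poppy grower is in house 3 (clue 5).
That leaves sunflower as the flower for house 4.
So: house 1 = onyx/rugby/iris, house 2 = pearl/hockey/tulip, house 3 = peridot/volleyball/poppy, house 4 = ruby/tennis/sunflower.

poppy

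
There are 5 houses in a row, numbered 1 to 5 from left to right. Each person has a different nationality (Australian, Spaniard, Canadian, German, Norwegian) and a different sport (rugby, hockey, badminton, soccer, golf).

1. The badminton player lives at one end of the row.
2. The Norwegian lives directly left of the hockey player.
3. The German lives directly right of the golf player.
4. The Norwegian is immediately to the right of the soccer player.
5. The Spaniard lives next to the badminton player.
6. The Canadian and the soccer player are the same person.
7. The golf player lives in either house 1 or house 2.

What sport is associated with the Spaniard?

House 5's nationality must be Australian (nothing else left).
The only nationality still possible for house 1 is Canadian.
From clue 6, the soccer player must be in house 1.
That leaves golf as the sport for house 2.
From clue 3, the German must be in house 3.
From clue 4, the Norwegian must be in house 2.
From clue 5, the Spaniard must be in house 4.
That leaves badminton as the sport for house 5.
Clue 2: the hockey player is in house 3.
House 4's sport must be rugby (nothing else left).
So: house 1 = Canadian/soccer, house 2 = Norwegian/golf, house 3 = German/hockey, house 4 = Spaniard/rugby, house 5 = Australian/badminton.

rugby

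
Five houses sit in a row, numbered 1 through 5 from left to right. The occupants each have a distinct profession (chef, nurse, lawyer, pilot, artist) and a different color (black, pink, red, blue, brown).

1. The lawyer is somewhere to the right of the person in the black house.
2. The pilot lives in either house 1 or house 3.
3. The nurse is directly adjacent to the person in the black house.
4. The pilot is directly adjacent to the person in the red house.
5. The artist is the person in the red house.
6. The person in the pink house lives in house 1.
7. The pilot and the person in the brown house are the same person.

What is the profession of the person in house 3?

pilot

By clue 6, the person in the pink house is in house 1.
House 3's color must be brown (nothing else left).
House 5's color must be blue (nothing else left).
From clue 7, the pilot must be in house 3.
The artist is narrowed to house 2 or 4; consider each.
Placing it in house 2 leads to a contradiction, so it's in house 4.
From clue 5, the person in the red house must be in house 4.
That leaves chef as the profession for house 2.
House 2 color: only black fits.
Clue 3: the nurse is in house 1.
House 5's profession must be lawyer (nothing else left).
So: house 1 = nurse/pink, house 2 = chef/black, house 3 = pilot/brown, house 4 = artist/red, house 5 = lawyer/blue.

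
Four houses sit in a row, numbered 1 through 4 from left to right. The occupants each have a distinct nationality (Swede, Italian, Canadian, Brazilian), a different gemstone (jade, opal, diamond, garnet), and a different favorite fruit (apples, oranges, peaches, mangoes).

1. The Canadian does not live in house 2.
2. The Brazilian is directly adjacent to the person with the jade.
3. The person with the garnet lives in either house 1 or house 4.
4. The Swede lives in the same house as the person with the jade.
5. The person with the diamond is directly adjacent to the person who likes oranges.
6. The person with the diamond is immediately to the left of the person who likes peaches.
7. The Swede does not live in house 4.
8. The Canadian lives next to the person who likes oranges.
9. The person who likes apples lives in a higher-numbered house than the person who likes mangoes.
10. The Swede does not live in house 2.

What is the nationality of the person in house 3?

That leaves mangoes as the favorite fruit for house 1.
The Brazilian is narrowed to house 2 or 4; consider each.
Placing it in house 4 leads to a contradiction, so it's in house 2.
The Swede is narrowed to house 1 or 3; consider each.
Placing it in house 3 leads to a contradiction, so it's in house 1.
Clue 4 places the person with the jade in house 1.
That leaves garnet as the gemstone for house 4.
The Canadian is narrowed to house 3 or 4; consider each.
Placing it in house 4 leads to a contradiction, so it's in house 3.
That leaves Italian as the nationality for house 4.
Clue 5: the person with the diamond is in house 3.
From clue 6, the person who likes peaches must be in house 4.
House 2 gemstone: only opal fits.
The only favorite fruit still possible for house 3 is apples.
That leaves oranges as the favorite fruit for house 2.
So: house 1 = Swede/jade/mangoes, house 2 = Brazilian/opal/oranges, house 3 = Canadian/diamond/apples, house 4 = Italian/garnet/peaches.

Canadian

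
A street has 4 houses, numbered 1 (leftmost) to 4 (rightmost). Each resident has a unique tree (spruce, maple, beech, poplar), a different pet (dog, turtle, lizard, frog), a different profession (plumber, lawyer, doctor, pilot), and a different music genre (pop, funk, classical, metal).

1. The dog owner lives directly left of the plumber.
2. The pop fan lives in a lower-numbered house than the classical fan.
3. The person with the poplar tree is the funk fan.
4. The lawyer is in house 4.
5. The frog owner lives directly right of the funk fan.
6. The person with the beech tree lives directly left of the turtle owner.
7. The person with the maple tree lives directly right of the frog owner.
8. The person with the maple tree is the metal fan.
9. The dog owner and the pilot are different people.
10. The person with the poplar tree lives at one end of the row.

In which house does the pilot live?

Clue 4: the lawyer is in house 4.
The person with the poplar tree is in house 1 (clue 3).
Clue 3: the funk fan is in house 1.
The frog owner is in house 2 (clue 5).
The person with the maple tree is in house 3 (clue 7).
Clue 8: the metal fan is in house 3.
So house 4 gets spruce for tree.
House 4 music genre: only classical fits.
Clue 1 places the plumber in house 2.
The turtle owner is in house 3 (clue 6).
The only tree still possible for house 2 is beech.
So house 1 gets dog for pet.
So house 4 gets lizard for pet.
The only profession still possible for house 1 is doctor.
The only profession still possible for house 3 is pilot.
So house 2 gets pop for music genre.
So: house 1 = poplar/dog/doctor/funk, house 2 = beech/frog/plumber/pop, house 3 = maple/turtle/pilot/metal, house 4 = spruce/lizard/lawyer/classical.

3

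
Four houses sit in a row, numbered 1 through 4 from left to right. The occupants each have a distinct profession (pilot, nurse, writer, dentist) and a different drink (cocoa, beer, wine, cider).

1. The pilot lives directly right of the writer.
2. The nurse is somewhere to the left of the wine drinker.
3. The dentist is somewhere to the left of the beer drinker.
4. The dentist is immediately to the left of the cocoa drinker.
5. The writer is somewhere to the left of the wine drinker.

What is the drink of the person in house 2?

cocoa

So house 4 gets pilot for profession.
That leaves cider as the drink for house 1.
Clue 1 places the writer in house 3.
From clue 5, the wine drinker must be in house 4.
The dentist is narrowed to house 1 or 2; consider each.
Placing it in house 2 leads to a contradiction, so it's in house 1.
The cocoa drinker is in house 2 (clue 4).
That leaves nurse as the profession for house 2.
House 3's drink must be beer (nothing else left).
So: house 1 = dentist/cider, house 2 = nurse/cocoa, house 3 = writer/beer, house 4 = pilot/wine.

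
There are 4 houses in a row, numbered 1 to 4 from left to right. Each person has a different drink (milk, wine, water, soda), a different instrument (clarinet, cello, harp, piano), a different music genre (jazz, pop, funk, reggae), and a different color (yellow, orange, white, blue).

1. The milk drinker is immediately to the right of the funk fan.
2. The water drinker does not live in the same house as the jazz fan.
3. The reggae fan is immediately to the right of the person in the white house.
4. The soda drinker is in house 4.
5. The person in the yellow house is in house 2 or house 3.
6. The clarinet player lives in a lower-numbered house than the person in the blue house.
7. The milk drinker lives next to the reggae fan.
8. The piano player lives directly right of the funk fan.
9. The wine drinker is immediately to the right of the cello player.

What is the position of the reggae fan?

The soda drinker is in house 4 (clue 4).
That leaves water as the drink for house 1.
That leaves harp as the instrument for house 4.
The milk drinker is narrowed to house 2 or 3; consider each.
Placing it in house 2 leads to a contradiction, so it's in house 3.
The funk fan is in house 2 (clue 1).
From clue 8, the piano player must be in house 3.
That leaves wine as the drink for house 2.
So house 1 gets pop for music genre.
That leaves jazz as the music genre for house 3.
So house 4 gets reggae for music genre.
Clue 3: the person in the white house is in house 3.
The cello player is in house 1 (clue 9).
The only instrument still possible for house 2 is clarinet.
That leaves orange as the color for house 1.
So house 4 gets blue for color.
That leaves yellow as the color for house 2.
So: house 1 = water/cello/pop/orange, house 2 = wine/clarinet/funk/yellow, house 3 = milk/piano/jazz/white, house 4 = soda/harp/reggae/blue.

4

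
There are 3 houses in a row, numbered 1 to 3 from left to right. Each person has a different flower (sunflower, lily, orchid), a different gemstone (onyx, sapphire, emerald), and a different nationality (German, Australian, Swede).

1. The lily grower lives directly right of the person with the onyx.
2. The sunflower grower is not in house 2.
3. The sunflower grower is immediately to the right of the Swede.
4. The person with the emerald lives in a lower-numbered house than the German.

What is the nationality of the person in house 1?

The sunflower grower is in house 3 (clue 3).
The Swede is in house 2 (clue 3).
The only flower still possible for house 1 is orchid.
That leaves lily as the flower for house 2.
So house 3 gets sapphire for gemstone.
So house 1 gets Australian for nationality.
The only nationality still possible for house 3 is German.
By clue 1, the person with the onyx is in house 1.
So house 2 gets emerald for gemstone.
So: house 1 = orchid/onyx/Australian, house 2 = lily/emerald/Swede, house 3 = sunflower/sapphire/German.

Australian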